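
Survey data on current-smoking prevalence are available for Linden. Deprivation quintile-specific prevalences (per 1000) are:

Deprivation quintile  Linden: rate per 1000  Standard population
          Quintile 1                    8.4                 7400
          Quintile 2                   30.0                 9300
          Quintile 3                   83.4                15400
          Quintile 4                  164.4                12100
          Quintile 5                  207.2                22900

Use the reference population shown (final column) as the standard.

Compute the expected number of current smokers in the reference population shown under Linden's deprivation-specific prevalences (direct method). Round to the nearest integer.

Expected current smokers = Σ (standard pop × deprivation-specific rate ÷ 1000)
= 7400×8.4/1000 + 9300×30.0/1000 + 15400×83.4/1000 + 12100×164.4/1000 + 22900×207.2/1000
= 62.16 + 279.00 + 1284.36 + 1989.24 + 4744.88 = 8359.64.

8360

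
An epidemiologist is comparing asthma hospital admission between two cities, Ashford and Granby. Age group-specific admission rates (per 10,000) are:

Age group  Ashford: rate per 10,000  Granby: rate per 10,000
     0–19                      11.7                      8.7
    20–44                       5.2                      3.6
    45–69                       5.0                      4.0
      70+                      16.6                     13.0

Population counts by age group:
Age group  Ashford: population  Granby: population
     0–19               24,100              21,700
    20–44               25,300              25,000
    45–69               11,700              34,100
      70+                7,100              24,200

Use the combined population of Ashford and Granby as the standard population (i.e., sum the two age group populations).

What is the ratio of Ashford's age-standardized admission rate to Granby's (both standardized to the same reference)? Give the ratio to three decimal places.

Combined standard total = 173,200; weights = 0.2644, 0.2904, 0.2644, 0.1807.
Ashford: 0.2644×11.7 + 0.2904×5.2 + 0.2644×5.0 + 0.1807×16.6 = 8.9261 per 10,000.
Granby: 0.2644×8.7 + 0.2904×3.6 + 0.2644×4.0 + 0.1807×13.0 = 6.7531 per 10,000.
Ratio = 8.9261 ÷ 6.7531 = 1.32177.

1.322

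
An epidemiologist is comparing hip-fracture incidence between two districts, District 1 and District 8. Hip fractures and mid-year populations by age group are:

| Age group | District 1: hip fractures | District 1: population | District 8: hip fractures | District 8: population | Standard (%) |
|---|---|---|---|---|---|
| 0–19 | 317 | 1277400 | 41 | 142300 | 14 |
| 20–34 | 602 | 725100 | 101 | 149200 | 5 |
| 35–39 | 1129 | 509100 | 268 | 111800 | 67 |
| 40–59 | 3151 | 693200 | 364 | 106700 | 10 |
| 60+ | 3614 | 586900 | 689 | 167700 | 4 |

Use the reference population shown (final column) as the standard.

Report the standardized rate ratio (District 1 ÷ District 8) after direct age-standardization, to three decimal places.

1.035

Age-specific rates per 100000 for District 1: 24.82, 83.02, 221.76, 454.56, 615.78.
For District 8: 28.81, 67.69, 239.71, 341.14, 410.85.
Standard weights: 0.14, 0.05, 0.67, 0.10, 0.04.
District 1: 0.1400×24.82 + 0.0500×83.02 + 0.6700×221.76 + 0.1000×454.56 + 0.0400×615.78 = 226.2942 per 100000.
District 8: 0.1400×28.81 + 0.0500×67.69 + 0.6700×239.71 + 0.1000×341.14 + 0.0400×410.85 = 218.5751 per 100000.
Ratio = 226.2942 ÷ 218.5751 = 1.03532.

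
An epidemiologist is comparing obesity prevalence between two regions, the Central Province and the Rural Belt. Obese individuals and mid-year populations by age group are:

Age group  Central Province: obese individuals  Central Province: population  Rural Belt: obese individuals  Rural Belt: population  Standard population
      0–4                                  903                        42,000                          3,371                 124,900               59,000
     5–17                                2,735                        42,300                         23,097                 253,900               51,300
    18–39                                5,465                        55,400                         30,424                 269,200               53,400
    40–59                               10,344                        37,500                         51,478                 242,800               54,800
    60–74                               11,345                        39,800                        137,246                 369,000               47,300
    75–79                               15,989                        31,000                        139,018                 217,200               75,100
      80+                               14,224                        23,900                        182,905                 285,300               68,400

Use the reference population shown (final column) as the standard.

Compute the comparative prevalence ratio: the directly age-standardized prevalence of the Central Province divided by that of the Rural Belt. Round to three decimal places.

Age-specific rates per 1,000 for the Central Province: 21.500, 64.657, 98.646, 275.840, 285.050, 515.774, 595.146.
For the Rural Belt: 26.990, 90.969, 113.016, 212.018, 371.940, 640.046, 641.097.
Standard total = 409,300; weights = 0.1441, 0.1253, 0.1305, 0.1339, 0.1156, 0.1835, 0.1671.
The Central Province: 0.1441×21.500 + 0.1253×64.657 + 0.1305×98.646 + 0.1339×275.840 + 0.1156×285.050 + 0.1835×515.774 + 0.1671×595.146 = 288.0398 per 1,000.
The Rural Belt: 0.1441×26.990 + 0.1253×90.969 + 0.1305×113.016 + 0.1339×212.018 + 0.1156×371.940 + 0.1835×640.046 + 0.1671×641.097 = 325.9810 per 1,000.
Ratio = 288.0398 ÷ 325.9810 = 0.88361.

0.884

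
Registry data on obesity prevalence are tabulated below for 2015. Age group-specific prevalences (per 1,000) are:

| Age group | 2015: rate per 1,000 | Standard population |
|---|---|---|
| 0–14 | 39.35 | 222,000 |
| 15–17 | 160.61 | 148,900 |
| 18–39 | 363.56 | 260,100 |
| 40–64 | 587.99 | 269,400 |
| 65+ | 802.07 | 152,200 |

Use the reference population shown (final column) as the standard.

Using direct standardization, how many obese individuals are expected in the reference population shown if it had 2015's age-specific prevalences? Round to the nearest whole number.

407692

Expected obese individuals = Σ (standard pop × age-specific rate ÷ 1,000)
= 222,000×39.35/1,000 + 148,900×160.61/1,000 + 260,100×363.56/1,000 + 269,400×587.99/1,000 + 152,200×802.07/1,000
= 8735.70 + 23914.83 + 94561.96 + 158404.51 + 122075.05 = 407692.05.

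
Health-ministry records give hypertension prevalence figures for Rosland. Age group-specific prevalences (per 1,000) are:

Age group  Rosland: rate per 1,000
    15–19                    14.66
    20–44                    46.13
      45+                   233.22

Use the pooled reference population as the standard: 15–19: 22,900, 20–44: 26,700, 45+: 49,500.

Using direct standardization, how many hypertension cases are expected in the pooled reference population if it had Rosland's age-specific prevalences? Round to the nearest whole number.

13112

Expected hypertension cases = Σ (standard pop × age-specific rate ÷ 1,000)
= 22,900×14.66/1,000 + 26,700×46.13/1,000 + 49,500×233.22/1,000
= 335.71 + 1231.67 + 11544.39 = 13111.77.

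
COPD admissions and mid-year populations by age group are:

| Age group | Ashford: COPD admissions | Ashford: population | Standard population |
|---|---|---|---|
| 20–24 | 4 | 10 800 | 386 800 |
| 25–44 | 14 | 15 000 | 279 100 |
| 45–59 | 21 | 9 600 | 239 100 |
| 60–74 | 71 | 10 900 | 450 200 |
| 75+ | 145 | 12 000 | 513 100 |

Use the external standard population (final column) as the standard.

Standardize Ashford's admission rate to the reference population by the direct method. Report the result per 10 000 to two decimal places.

Age-specific rates per 10 000 for Ashford: 3.70, 9.33, 21.88, 65.14, 120.83.
Standard total = 1 868 300; weights = 0.2070, 0.1494, 0.1280, 0.2410, 0.2746.
Standardized rate: 0.2070×3.70 + 0.1494×9.33 + 0.1280×21.88 + 0.2410×65.14 + 0.2746×120.83 = 53.8417 per 10 000.

53.84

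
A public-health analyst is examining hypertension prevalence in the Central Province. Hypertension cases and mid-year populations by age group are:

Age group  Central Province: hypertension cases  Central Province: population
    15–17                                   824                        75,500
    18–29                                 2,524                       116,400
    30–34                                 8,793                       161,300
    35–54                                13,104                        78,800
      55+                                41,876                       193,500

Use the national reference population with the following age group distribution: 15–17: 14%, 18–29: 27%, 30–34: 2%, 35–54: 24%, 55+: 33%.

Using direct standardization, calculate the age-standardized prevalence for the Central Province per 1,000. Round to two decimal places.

119.80

Age-specific rates per 1,000 for the Central Province: 10.914, 21.684, 54.513, 166.294, 216.413.
Standard weights: 0.14, 0.27, 0.02, 0.24, 0.33.
Standardized rate: 0.1400×10.914 + 0.2700×21.684 + 0.0200×54.513 + 0.2400×166.294 + 0.3300×216.413 = 119.7999 per 1,000.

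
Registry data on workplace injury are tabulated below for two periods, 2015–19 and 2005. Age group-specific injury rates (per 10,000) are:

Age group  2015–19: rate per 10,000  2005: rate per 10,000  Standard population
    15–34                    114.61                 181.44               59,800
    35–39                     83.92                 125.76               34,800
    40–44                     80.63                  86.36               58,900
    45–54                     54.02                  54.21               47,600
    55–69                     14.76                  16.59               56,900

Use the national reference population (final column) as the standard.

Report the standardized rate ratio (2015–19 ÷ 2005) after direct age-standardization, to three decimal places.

0.752

Standard total = 258,000; weights = 0.2318, 0.1349, 0.2283, 0.1845, 0.2205.
2015–19: 0.2318×114.61 + 0.1349×83.92 + 0.2283×80.63 + 0.1845×54.02 + 0.2205×14.76 = 69.5132 per 10,000.
2005: 0.2318×181.44 + 0.1349×125.76 + 0.2283×86.36 + 0.1845×54.21 + 0.2205×16.59 = 92.3935 per 10,000.
Ratio = 69.5132 ÷ 92.3935 = 0.75236.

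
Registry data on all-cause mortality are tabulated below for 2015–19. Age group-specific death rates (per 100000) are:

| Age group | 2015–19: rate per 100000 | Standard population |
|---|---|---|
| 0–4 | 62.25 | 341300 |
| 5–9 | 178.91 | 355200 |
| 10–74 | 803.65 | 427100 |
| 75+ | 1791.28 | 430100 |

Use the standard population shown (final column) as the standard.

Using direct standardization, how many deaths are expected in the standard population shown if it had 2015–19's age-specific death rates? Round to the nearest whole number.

11985

Expected deaths = Σ (standard pop × age-specific rate ÷ 100000)
= 341300×62.25/100000 + 355200×178.91/100000 + 427100×803.65/100000 + 430100×1791.28/100000
= 212.46 + 635.49 + 3432.39 + 7704.30 = 11984.63.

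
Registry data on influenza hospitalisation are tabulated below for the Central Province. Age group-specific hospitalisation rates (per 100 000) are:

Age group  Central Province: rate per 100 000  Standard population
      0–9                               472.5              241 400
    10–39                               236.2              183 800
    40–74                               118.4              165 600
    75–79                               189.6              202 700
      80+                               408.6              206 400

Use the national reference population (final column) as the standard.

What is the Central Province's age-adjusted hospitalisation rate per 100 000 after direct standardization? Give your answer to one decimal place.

Standard total = 999 900; weights = 0.2414, 0.1838, 0.1656, 0.2027, 0.2064.
Standardized rate: 0.2414×472.5 + 0.1838×236.2 + 0.1656×118.4 + 0.2027×189.6 + 0.2064×408.6 = 299.8790 per 100 000.

299.9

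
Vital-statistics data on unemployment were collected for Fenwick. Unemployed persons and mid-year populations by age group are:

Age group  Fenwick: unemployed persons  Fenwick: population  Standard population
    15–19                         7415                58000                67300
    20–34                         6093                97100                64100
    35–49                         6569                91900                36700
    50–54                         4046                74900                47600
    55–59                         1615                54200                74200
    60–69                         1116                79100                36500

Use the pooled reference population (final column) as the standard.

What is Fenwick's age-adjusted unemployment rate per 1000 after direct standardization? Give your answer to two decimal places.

Age-specific rates per 1000 for Fenwick: 127.845, 62.750, 71.480, 54.019, 29.797, 14.109.
Standard total = 326400; weights = 0.2062, 0.1964, 0.1124, 0.1458, 0.2273, 0.1118.
Standardized rate: 0.2062×127.845 + 0.1964×62.750 + 0.1124×71.480 + 0.1458×54.019 + 0.2273×29.797 + 0.1118×14.109 = 62.9495 per 1000.

62.95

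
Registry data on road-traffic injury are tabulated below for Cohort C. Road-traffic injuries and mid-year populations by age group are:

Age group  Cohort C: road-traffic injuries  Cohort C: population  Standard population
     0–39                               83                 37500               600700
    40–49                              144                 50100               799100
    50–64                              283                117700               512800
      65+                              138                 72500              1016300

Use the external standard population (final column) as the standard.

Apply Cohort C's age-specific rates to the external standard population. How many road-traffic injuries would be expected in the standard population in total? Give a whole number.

Age-specific rates per 100000 for Cohort C: 221.33, 287.43, 240.44, 190.34.
Expected road-traffic injuries = Σ (standard pop × age-specific rate ÷ 100000)
= 600700×221.33/100000 + 799100×287.43/100000 + 512800×240.44/100000 + 1016300×190.34/100000
= 1329.55 + 2296.81 + 1232.99 + 1934.47 = 6793.82.

6794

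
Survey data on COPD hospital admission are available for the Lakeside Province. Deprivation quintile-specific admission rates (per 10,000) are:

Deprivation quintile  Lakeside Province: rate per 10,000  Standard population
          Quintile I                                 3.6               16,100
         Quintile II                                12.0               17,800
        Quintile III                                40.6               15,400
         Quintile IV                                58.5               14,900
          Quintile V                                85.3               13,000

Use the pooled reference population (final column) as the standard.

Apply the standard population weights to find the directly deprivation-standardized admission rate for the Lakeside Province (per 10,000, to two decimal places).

37.27

Standard total = 77,200; weights = 0.2085, 0.2306, 0.1995, 0.1930, 0.1684.
Standardized rate: 0.2085×3.6 + 0.2306×12.0 + 0.1995×40.6 + 0.1930×58.5 + 0.1684×85.3 = 37.2714 per 10,000.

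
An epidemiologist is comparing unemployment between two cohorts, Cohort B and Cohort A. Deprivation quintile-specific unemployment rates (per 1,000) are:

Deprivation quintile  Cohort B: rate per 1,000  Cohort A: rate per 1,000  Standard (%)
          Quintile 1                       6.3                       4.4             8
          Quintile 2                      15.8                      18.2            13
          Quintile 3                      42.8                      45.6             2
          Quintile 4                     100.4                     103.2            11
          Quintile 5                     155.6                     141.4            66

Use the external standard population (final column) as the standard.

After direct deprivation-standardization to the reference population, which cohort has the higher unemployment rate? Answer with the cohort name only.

Cohort B

Standard weights: 0.08, 0.13, 0.02, 0.11, 0.66.
Cohort B: 0.0800×6.3 + 0.1300×15.8 + 0.0200×42.8 + 0.1100×100.4 + 0.6600×155.6 = 117.1540 per 1,000.
Cohort A: 0.0800×4.4 + 0.1300×18.2 + 0.0200×45.6 + 0.1100×103.2 + 0.6600×141.4 = 108.3060 per 1,000.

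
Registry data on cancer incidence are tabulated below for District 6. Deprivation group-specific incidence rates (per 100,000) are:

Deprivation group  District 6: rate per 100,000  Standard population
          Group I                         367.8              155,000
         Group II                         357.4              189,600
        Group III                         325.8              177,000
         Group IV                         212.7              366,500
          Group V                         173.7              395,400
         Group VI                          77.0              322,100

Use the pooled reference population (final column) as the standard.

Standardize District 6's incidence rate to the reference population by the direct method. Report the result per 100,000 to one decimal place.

220.4

Standard total = 1,605,600; weights = 0.0965, 0.1181, 0.1102, 0.2283, 0.2463, 0.2006.
Standardized rate: 0.0965×367.8 + 0.1181×357.4 + 0.1102×325.8 + 0.2283×212.7 + 0.2463×173.7 + 0.2006×77.0 = 220.4010 per 100,000.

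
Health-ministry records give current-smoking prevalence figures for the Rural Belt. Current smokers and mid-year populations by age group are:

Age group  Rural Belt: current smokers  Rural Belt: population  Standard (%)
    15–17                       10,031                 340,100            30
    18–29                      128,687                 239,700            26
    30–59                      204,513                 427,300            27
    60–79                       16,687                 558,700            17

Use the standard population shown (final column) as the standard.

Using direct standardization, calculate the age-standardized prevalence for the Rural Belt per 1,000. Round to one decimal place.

Age-specific rates per 1,000 for the Rural Belt: 29.494, 536.867, 478.617, 29.868.
Standard weights: 0.30, 0.26, 0.27, 0.17.
Standardized rate: 0.3000×29.494 + 0.2600×536.867 + 0.2700×478.617 + 0.1700×29.868 = 282.7377 per 1,000.

282.7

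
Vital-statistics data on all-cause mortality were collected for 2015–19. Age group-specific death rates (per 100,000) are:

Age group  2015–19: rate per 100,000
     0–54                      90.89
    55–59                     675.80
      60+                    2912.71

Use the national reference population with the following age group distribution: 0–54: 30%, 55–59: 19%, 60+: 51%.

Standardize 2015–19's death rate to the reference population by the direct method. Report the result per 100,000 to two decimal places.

1641.15

Standard weights: 0.30, 0.19, 0.51.
Standardized rate: 0.3000×90.89 + 0.1900×675.80 + 0.5100×2912.71 = 1641.1511 per 100,000.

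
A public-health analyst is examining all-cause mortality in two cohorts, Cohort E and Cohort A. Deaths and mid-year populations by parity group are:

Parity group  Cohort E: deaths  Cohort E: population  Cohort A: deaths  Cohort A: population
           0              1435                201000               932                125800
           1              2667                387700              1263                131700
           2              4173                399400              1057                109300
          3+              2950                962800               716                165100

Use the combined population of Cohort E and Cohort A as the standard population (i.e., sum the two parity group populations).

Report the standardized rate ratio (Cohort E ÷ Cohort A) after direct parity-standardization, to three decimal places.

Parity-specific rates per 1000 for Cohort E: 7.139, 6.879, 10.448, 3.064.
For Cohort A: 7.409, 9.590, 9.671, 4.337.
Combined standard total = 2482800; weights = 0.1316, 0.2092, 0.2049, 0.4543.
Cohort E: 0.1316×7.139 + 0.2092×6.879 + 0.2049×10.448 + 0.4543×3.064 = 5.9114 per 1000.
Cohort A: 0.1316×7.409 + 0.2092×9.590 + 0.2049×9.671 + 0.4543×4.337 = 6.9329 per 1000.
Ratio = 5.9114 ÷ 6.9329 = 0.85266.

0.853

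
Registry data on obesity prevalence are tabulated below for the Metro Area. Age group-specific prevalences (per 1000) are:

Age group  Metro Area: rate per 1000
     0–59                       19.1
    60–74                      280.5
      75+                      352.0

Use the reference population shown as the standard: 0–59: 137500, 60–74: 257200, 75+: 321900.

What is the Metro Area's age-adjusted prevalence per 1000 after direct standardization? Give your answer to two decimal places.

262.46

Standard total = 716600; weights = 0.1919, 0.3589, 0.4492.
Standardized rate: 0.1919×19.1 + 0.3589×280.5 + 0.4492×352.0 = 262.4611 per 1000.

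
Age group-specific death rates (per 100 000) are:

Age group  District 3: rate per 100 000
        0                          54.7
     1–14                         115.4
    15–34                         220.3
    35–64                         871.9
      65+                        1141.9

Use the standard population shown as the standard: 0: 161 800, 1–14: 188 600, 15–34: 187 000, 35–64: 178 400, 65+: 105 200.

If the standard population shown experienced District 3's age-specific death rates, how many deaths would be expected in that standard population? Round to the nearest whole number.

Expected deaths = Σ (standard pop × age-specific rate ÷ 100 000)
= 161 800×54.7/100 000 + 188 600×115.4/100 000 + 187 000×220.3/100 000 + 178 400×871.9/100 000 + 105 200×1141.9/100 000
= 88.50 + 217.64 + 411.96 + 1555.47 + 1201.28 = 3474.86.

3475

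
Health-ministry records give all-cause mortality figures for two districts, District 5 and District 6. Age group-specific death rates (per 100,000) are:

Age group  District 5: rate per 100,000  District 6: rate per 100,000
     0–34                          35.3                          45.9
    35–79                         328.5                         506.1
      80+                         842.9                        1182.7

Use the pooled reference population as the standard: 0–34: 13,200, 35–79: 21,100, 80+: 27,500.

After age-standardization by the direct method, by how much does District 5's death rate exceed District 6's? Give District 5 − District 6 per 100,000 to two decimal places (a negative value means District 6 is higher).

-214.11

Standard total = 61,800; weights = 0.2136, 0.3414, 0.4450.
District 5: 0.2136×35.3 + 0.3414×328.5 + 0.4450×842.9 = 494.7744 per 100,000.
District 6: 0.2136×45.9 + 0.3414×506.1 + 0.4450×1182.7 = 708.8809 per 100,000.
Difference = 494.7744 − 708.8809 = -214.1065.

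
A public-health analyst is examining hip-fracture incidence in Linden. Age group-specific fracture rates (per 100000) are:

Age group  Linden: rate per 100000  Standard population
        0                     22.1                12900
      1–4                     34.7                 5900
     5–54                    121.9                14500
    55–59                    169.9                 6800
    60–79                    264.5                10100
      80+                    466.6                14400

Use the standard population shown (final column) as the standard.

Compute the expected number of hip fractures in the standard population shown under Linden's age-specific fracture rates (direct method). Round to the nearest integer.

Expected hip fractures = Σ (standard pop × age-specific rate ÷ 100000)
= 12900×22.1/100000 + 5900×34.7/100000 + 14500×121.9/100000 + 6800×169.9/100000 + 10100×264.5/100000 + 14400×466.6/100000
= 2.85 + 2.05 + 17.68 + 11.55 + 26.71 + 67.19 = 128.03.

128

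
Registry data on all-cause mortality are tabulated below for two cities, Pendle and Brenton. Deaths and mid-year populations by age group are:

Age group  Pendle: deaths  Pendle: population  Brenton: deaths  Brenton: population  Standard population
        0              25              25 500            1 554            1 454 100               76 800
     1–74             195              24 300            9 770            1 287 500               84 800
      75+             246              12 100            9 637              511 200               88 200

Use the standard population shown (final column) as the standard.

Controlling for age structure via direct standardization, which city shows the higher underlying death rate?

Pendle

Age-specific rates per 1 000 for Pendle: 0.980, 8.025, 20.331.
For Brenton: 1.069, 7.588, 18.852.
Standard total = 249 800; weights = 0.3074, 0.3395, 0.3531.
Pendle: 0.3074×0.980 + 0.3395×8.025 + 0.3531×20.331 = 10.2039 per 1 000.
Brenton: 0.3074×1.069 + 0.3395×7.588 + 0.3531×18.852 = 9.5608 per 1 000.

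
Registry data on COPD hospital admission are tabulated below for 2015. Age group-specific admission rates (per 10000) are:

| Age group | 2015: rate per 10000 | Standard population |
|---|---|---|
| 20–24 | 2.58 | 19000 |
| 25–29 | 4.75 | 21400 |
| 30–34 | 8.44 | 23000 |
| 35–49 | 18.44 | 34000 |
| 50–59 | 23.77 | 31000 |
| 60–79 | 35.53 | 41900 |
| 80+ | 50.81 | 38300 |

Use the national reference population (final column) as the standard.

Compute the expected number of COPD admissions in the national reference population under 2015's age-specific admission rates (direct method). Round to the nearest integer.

514

Expected COPD admissions = Σ (standard pop × age-specific rate ÷ 10000)
= 19000×2.58/10000 + 21400×4.75/10000 + 23000×8.44/10000 + 34000×18.44/10000 + 31000×23.77/10000 + 41900×35.53/10000 + 38300×50.81/10000
= 4.90 + 10.16 + 19.41 + 62.70 + 73.69 + 148.87 + 194.60 = 514.34.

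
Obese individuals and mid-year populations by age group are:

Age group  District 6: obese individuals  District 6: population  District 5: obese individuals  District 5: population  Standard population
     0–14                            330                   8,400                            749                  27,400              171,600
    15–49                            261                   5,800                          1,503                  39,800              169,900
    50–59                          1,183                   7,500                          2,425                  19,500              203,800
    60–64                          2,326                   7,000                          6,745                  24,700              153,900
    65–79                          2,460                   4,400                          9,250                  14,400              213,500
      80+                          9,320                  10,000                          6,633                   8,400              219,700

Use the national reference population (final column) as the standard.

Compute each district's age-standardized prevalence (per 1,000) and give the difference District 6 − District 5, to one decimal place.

28.9

Age-specific rates per 1,000 for District 6: 39.286, 45.000, 157.733, 332.286, 559.091, 932.000.
For District 5: 27.336, 37.764, 124.359, 273.077, 642.361, 789.643.
Standard total = 1,132,400; weights = 0.1515, 0.1500, 0.1800, 0.1359, 0.1885, 0.1940.
District 6: 0.1515×39.286 + 0.1500×45.000 + 0.1800×157.733 + 0.1359×332.286 + 0.1885×559.091 + 0.1940×932.000 = 372.4815 per 1,000.
District 5: 0.1515×27.336 + 0.1500×37.764 + 0.1800×124.359 + 0.1359×273.077 + 0.1885×642.361 + 0.1940×789.643 = 343.6122 per 1,000.
Difference = 372.4815 − 343.6122 = 28.8693.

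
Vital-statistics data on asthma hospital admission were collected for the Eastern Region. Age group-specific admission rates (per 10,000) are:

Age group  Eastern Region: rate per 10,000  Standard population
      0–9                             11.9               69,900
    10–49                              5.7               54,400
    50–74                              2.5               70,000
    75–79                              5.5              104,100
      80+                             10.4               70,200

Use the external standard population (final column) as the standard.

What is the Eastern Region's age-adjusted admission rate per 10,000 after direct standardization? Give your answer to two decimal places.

Standard total = 368,600; weights = 0.1896, 0.1476, 0.1899, 0.2824, 0.1905.
Standardized rate: 0.1896×11.9 + 0.1476×5.7 + 0.1899×2.5 + 0.2824×5.5 + 0.1905×10.4 = 7.1067 per 10,000.

7.11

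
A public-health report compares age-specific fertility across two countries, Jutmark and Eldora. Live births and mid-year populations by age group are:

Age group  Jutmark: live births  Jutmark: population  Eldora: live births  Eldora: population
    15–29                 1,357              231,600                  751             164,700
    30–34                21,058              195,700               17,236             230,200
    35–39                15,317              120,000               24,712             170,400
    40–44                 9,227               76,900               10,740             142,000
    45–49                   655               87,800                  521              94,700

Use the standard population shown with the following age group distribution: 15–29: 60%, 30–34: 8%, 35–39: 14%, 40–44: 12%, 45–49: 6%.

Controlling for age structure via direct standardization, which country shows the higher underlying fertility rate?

Jutmark

Age-specific rates per 1,000 for Jutmark: 5.859, 107.603, 127.642, 119.987, 7.460.
For Eldora: 4.560, 74.874, 145.023, 75.634, 5.502.
Standard weights: 0.60, 0.08, 0.14, 0.12, 0.06.
Jutmark: 0.6000×5.859 + 0.0800×107.603 + 0.1400×127.642 + 0.1200×119.987 + 0.0600×7.460 = 44.8397 per 1,000.
Eldora: 0.6000×4.560 + 0.0800×74.874 + 0.1400×145.023 + 0.1200×75.634 + 0.0600×5.502 = 38.4352 per 1,000.
The crude rates (66.87 vs 67.28) would put Eldora higher, but that reflects its age composition; once standardized to a common age structure, Jutmark has the higher underlying rate.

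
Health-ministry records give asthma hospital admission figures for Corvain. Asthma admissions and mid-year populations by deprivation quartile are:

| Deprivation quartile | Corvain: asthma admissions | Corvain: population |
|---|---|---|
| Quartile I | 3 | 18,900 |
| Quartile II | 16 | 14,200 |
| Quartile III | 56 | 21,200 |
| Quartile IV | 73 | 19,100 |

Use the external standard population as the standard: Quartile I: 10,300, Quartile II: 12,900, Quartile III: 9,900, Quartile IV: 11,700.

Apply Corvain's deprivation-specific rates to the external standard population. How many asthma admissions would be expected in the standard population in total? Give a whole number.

Deprivation-specific rates per 10,000 for Corvain: 1.59, 11.27, 26.42, 38.22.
Expected asthma admissions = Σ (standard pop × deprivation-specific rate ÷ 10,000)
= 10,300×1.59/10,000 + 12,900×11.27/10,000 + 9,900×26.42/10,000 + 11,700×38.22/10,000
= 1.63 + 14.54 + 26.15 + 44.72 = 87.04.

87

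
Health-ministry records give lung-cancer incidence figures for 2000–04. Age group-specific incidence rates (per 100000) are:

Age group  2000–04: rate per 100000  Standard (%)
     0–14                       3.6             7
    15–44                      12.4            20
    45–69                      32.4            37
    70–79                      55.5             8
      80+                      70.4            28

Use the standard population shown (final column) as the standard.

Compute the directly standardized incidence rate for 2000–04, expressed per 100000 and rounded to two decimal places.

Standard weights: 0.07, 0.20, 0.37, 0.08, 0.28.
Standardized rate: 0.0700×3.6 + 0.2000×12.4 + 0.3700×32.4 + 0.0800×55.5 + 0.2800×70.4 = 38.8720 per 100000.

38.87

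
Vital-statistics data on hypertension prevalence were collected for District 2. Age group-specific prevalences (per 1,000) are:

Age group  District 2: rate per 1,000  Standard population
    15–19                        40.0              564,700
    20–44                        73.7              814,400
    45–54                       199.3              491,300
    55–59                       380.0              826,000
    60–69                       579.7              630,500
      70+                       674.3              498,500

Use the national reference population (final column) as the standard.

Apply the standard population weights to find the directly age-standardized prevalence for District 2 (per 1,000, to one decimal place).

Standard total = 3,825,400; weights = 0.1476, 0.2129, 0.1284, 0.2159, 0.1648, 0.1303.
Standardized rate: 0.1476×40.0 + 0.2129×73.7 + 0.1284×199.3 + 0.2159×380.0 + 0.1648×579.7 + 0.1303×674.3 = 312.6587 per 1,000.

312.7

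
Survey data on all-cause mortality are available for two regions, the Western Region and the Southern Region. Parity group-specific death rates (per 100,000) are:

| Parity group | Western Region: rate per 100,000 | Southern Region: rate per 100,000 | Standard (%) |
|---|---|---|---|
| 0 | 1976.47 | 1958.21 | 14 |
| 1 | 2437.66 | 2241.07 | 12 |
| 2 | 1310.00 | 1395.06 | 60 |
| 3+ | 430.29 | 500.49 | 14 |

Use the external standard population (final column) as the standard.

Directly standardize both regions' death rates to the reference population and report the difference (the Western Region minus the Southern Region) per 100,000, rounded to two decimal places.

-34.72

Standard weights: 0.14, 0.12, 0.60, 0.14.
The Western Region: 0.1400×1976.47 + 0.1200×2437.66 + 0.6000×1310.00 + 0.1400×430.29 = 1415.4656 per 100,000.
The Southern Region: 0.1400×1958.21 + 0.1200×2241.07 + 0.6000×1395.06 + 0.1400×500.49 = 1450.1824 per 100,000.
Difference = 1415.4656 − 1450.1824 = -34.7168.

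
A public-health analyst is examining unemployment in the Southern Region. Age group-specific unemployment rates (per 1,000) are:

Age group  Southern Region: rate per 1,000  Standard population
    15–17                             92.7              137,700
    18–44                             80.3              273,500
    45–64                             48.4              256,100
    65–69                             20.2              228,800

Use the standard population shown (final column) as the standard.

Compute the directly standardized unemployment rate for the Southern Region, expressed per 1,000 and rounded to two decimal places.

57.74

Standard total = 896,100; weights = 0.1537, 0.3052, 0.2858, 0.2553.
Standardized rate: 0.1537×92.7 + 0.3052×80.3 + 0.2858×48.4 + 0.2553×20.2 = 57.7434 per 1,000.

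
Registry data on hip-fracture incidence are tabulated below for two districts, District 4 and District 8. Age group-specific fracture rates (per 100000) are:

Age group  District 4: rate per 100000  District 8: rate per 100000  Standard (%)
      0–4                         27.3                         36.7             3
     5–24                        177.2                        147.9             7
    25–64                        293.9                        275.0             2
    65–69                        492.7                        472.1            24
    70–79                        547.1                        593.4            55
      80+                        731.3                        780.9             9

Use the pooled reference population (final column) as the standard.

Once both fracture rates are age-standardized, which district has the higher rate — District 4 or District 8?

District 8

Standard weights: 0.03, 0.07, 0.02, 0.24, 0.55, 0.09.
District 4: 0.0300×27.3 + 0.0700×177.2 + 0.0200×293.9 + 0.2400×492.7 + 0.5500×547.1 + 0.0900×731.3 = 504.0710 per 100000.
District 8: 0.0300×36.7 + 0.0700×147.9 + 0.0200×275.0 + 0.2400×472.1 + 0.5500×593.4 + 0.0900×780.9 = 526.9090 per 100000.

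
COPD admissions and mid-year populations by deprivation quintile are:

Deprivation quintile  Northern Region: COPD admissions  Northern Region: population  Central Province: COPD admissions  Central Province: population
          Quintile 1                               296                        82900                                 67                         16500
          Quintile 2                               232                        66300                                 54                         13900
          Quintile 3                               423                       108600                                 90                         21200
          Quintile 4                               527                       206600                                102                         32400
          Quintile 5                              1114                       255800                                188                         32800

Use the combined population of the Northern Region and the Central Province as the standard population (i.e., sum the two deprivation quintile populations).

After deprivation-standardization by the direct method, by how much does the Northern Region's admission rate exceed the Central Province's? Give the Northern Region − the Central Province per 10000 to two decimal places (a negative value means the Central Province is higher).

-7.95

Deprivation-specific rates per 10000 for the Northern Region: 35.71, 34.99, 38.95, 25.51, 43.55.
For the Central Province: 40.61, 38.85, 42.45, 31.48, 57.32.
Combined standard total = 837000; weights = 0.1188, 0.0958, 0.1551, 0.2855, 0.3448.
The Northern Region: 0.1188×35.71 + 0.0958×34.99 + 0.1551×38.95 + 0.2855×25.51 + 0.3448×43.55 = 35.9333 per 10000.
The Central Province: 0.1188×40.61 + 0.0958×38.85 + 0.1551×42.45 + 0.2855×31.48 + 0.3448×57.32 = 43.8806 per 10000.
Difference = 35.9333 − 43.8806 = -7.9473.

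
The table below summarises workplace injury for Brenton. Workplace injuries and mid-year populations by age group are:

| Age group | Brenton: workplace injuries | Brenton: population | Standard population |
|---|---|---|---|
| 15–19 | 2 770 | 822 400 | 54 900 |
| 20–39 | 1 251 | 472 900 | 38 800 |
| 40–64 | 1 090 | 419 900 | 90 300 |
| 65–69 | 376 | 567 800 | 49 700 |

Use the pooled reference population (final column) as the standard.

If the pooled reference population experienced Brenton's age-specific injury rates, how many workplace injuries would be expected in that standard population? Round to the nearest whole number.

555

Age-specific rates per 10 000 for Brenton: 33.68, 26.45, 25.96, 6.62.
Expected workplace injuries = Σ (standard pop × age-specific rate ÷ 10 000)
= 54 900×33.68/10 000 + 38 800×26.45/10 000 + 90 300×25.96/10 000 + 49 700×6.62/10 000
= 184.91 + 102.64 + 234.41 + 32.91 = 554.87.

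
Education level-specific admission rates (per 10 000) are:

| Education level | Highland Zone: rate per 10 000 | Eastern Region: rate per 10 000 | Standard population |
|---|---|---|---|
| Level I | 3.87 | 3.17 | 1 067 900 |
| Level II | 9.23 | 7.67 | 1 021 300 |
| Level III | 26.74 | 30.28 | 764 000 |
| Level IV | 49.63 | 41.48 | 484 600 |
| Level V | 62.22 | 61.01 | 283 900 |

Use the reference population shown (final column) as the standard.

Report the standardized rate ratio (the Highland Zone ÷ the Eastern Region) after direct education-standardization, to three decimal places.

1.055

Standard total = 3 621 700; weights = 0.2949, 0.2820, 0.2110, 0.1338, 0.0784.
The Highland Zone: 0.2949×3.87 + 0.2820×9.23 + 0.2110×26.74 + 0.1338×49.63 + 0.0784×62.22 = 20.9028 per 10 000.
The Eastern Region: 0.2949×3.17 + 0.2820×7.67 + 0.2110×30.28 + 0.1338×41.48 + 0.0784×61.01 = 19.8179 per 10 000.
Ratio = 20.9028 ÷ 19.8179 = 1.05474.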